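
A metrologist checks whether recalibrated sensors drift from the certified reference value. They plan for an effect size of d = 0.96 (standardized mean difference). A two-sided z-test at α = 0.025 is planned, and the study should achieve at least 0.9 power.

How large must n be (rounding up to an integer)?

Set Φ(δ − 2.241) = 0.9; then δ − 2.241 = Φ⁻¹(0.9) = 1.282, giving δ = 3.523.
(For δ > 0 the lower-tail rejection region contributes negligibly to power, so the one-term inversion is standard.)
δ = d·√n ⇒ n = (δ/d)² = (3.523 / 0.96)² = 13.47.
Rounding up, n = 14.

n = 14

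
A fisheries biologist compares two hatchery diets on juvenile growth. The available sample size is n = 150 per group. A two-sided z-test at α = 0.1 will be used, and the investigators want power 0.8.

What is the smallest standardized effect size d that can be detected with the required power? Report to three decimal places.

Need Φ(δ − 1.645) = 0.8, so δ = 1.645 + 0.842 = 2.486.
(Lower-tail contribution to power is negligible for δ > 0.)
δ = d·√(n/2) ⇒ d = δ/√(n/2) = 2.486/√(150/2) = 0.2871.

d ≈ 0.287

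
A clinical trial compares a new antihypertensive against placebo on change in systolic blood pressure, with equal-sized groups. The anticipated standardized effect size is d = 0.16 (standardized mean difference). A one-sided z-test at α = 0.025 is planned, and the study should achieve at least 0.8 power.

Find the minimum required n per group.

Set Φ(δ − 1.960) = 0.8; then δ − 1.960 = Φ⁻¹(0.8) = 0.842, giving δ = 2.802.
δ = d·√(n/2) ⇒ n = 2(δ/d)² = 2 × (2.802 / 0.16)² = 613.19.
Rounding up, n = 614 per group.

n = 614 per group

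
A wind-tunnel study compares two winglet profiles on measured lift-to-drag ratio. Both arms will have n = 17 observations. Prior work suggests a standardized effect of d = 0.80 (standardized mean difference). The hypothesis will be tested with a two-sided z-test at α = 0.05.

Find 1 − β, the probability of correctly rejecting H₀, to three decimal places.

Power ≈ 0.645

Noncentrality parameter: δ = d·√(n/2) = 0.80 × √(17/2) = 2.3324
Two-sided α = 0.05 → critical value z_{0.025} = 1.960.
Power = Φ(δ − 1.960) + Φ(−δ − 1.960) = Φ(0.372) + Φ(-4.292) = 0.6452 + 0.0000 = 0.6452.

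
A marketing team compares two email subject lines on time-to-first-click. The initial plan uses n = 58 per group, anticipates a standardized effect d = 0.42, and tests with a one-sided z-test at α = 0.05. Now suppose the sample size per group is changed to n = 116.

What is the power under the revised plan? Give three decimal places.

With n = 116 per group: δ = d·√(n/2) = 0.42 × √(116/2) = 3.1986. Critical value z_{0.05} = 1.645.
Revised power = P(Z > 1.645 − δ) = Φ(1.554) = 0.9399.

Power ≈ 0.940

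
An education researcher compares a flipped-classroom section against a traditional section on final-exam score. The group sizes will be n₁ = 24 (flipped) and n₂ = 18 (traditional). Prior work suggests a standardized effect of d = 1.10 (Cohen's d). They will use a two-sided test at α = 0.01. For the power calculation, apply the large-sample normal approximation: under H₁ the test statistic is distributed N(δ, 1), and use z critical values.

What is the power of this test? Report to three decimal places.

Power ≈ 0.829

Noncentrality parameter: δ = d / √(1/n₁ + 1/n₂) = 1.10 / √(1/24 + 1/18) = 3.5278
Critical value for a two-sided test at α = 0.01: z_{α/2} = 2.576.
Power = Φ(δ − 2.576) + Φ(−δ − 2.576) = Φ(0.952) + Φ(-6.104) = 0.8295 + 0.0000 = 0.8295.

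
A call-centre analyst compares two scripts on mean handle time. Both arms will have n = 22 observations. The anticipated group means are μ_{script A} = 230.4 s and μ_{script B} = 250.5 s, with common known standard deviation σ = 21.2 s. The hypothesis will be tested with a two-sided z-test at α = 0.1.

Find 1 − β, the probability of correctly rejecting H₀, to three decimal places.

Power ≈ 0.933

Standardized effect: d = |μ_{script A} − μ_{script B}| / σ = |230.4 − 250.5| / 21.2 = 0.9481
Noncentrality parameter: δ = d·√(n/2) = 0.9481 × √(22/2) = 3.1445
Two-sided α = 0.1 → critical value z_{0.05} = 1.645.
Power = Φ(δ − 1.645) + Φ(−δ − 1.645) = Φ(1.500) + Φ(-4.789) = 0.9332 + 0.0000 = 0.9332.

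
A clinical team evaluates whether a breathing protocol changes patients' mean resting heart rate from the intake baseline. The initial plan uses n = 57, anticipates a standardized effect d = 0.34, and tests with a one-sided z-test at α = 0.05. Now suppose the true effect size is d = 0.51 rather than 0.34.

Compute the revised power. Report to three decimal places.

Power ≈ 0.986

With d = 0.51: δ = d·√n = 0.51 × √57 = 3.8504. Critical value z_{0.05} = 1.645.
Revised power = Φ(δ − 1.645) = Φ(2.206) = 0.9863.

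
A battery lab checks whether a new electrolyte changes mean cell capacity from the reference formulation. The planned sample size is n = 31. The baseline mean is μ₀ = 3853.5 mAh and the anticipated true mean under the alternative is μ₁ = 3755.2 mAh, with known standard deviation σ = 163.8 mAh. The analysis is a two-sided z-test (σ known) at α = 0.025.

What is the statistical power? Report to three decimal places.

Standardized effect: d = |μ₁ − μ₀| / σ = |3755.2 − 3853.5| / 163.8 = 0.6001
Noncentrality parameter: λ = d·√n = 0.6001 × √31 = 3.3413
Two-sided α = 0.025 → critical value z_{0.0125} = 2.241.
Power = Φ(λ − 2.241) + Φ(−λ − 2.241) = Φ(1.100) + Φ(-5.583) = 0.8643 + 0.0000 = 0.8643.

Power ≈ 0.864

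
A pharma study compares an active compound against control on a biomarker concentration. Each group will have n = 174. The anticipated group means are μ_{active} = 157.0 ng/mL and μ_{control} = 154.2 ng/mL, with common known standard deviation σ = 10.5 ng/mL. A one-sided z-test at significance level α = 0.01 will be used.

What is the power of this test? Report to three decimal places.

Standardized effect: d = |μ_{active} − μ_{control}| / σ = |157.0 − 154.2| / 10.5 = 0.2667
Noncentrality parameter: δ = d·√(n/2) = 0.2667 × √(174/2) = 2.4873
Critical value for a one-sided test at α = 0.01: z_α = 2.326.
Power = P(Z > 2.326 − δ) = Φ(0.161) = 0.5639.

Power ≈ 0.564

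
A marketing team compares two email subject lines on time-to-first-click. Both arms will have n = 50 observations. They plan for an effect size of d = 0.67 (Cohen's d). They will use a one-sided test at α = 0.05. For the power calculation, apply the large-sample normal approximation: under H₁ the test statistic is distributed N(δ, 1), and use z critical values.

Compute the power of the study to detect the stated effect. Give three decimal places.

Noncentrality parameter: δ = d·√(n/2) = 0.67 × √(50/2) = 3.3500
One-sided α = 0.05 → critical value z_{0.05} = 1.645.
Power = P(Z > 1.645 − δ) = Φ(1.705) = 0.9559.

Power ≈ 0.956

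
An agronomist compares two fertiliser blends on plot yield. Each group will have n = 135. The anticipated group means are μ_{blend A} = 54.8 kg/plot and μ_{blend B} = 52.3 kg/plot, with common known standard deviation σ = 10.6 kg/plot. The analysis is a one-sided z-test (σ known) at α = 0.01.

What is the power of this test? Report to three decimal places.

Power ≈ 0.349

Standardized effect: d = |μ_{blend A} − μ_{blend B}| / σ = |54.8 − 52.3| / 10.6 = 0.2358
Noncentrality parameter: δ = d·√(n/2) = 0.2358 × √(135/2) = 1.9377
Critical value for a one-sided test at α = 0.01: z_α = 2.326.
Power = P(Z > 2.326 − δ) = Φ(-0.389) = 0.3488.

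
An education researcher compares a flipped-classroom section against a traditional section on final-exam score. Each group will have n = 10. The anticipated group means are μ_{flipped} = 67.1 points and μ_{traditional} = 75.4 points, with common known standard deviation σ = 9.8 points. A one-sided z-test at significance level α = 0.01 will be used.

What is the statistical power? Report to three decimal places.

Standardized effect: d = |μ_{flipped} − μ_{traditional}| / σ = |67.1 − 75.4| / 9.8 = 0.8469
Noncentrality parameter: δ = d·√(n/2) = 0.8469 × √(10/2) = 1.8938
One-sided α = 0.01 → critical value z_{0.01} = 2.326.
Power = Φ(δ − 2.326) = Φ(-0.433) = 0.3327.

Power ≈ 0.333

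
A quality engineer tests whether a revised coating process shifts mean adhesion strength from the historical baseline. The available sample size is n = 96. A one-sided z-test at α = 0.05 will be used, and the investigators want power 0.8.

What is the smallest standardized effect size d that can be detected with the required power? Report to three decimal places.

Required noncentrality: δ = z_{0.05} + z_{0.20} = 1.645 + 0.842 = 2.486.
δ = d·√n ⇒ d = δ/√n = 2.486/√96 = 0.2538.

d ≈ 0.254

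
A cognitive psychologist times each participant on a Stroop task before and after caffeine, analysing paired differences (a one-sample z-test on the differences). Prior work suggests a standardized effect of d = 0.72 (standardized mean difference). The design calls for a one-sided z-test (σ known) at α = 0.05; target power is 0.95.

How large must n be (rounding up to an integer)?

Set Φ(δ − 1.645) = 0.95; then δ − 1.645 = Φ⁻¹(0.95) = 1.645, giving δ = 3.290.
δ = d·√n ⇒ n = (δ/d)² = (3.290 / 0.72)² = 20.88.
Rounding up, n = 21.

n = 21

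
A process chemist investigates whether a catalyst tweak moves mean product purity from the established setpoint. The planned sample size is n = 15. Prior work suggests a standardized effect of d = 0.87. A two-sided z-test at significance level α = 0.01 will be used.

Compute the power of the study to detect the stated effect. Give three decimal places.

Noncentrality parameter: δ = d·√n = 0.87 × √15 = 3.3695
Two-sided α = 0.01 → critical value z_{0.005} = 2.576.
Power = Φ(δ − 2.576) + Φ(−δ − 2.576) = Φ(0.794) + Φ(-5.945) = 0.7863 + 0.0000 = 0.7863.

Power ≈ 0.786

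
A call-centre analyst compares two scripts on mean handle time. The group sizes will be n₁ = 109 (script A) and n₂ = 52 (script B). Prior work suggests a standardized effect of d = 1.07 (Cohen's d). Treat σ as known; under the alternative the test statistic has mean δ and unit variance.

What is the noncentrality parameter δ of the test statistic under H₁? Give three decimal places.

δ ≈ 6.349

δ = d / √(1/n₁ + 1/n₂) = 1.07 / √(1/109 + 1/52) = 6.3487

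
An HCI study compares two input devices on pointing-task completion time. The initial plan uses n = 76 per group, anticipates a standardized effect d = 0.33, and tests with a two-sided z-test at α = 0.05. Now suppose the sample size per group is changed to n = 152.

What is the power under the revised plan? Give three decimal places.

With n = 152 per group: δ = d·√(n/2) = 0.33 × √(152/2) = 2.8769. Critical value z_{0.025} = 1.960.
Revised power = Φ(δ − 1.960) + Φ(−δ − 1.960) = Φ(0.917) + Φ(-4.837) = 0.8204 + 0.0000 = 0.8204.

Power ≈ 0.820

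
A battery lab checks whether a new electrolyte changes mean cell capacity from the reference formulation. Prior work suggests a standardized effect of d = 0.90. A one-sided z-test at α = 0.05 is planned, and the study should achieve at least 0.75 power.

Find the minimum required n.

n = 7

Set Φ(δ − 1.645) = 0.75; then δ − 1.645 = Φ⁻¹(0.75) = 0.674, giving δ = 2.319.
δ = d·√n ⇒ n = (δ/d)² = (2.319 / 0.90)² = 6.64.
Round up to the next whole unit.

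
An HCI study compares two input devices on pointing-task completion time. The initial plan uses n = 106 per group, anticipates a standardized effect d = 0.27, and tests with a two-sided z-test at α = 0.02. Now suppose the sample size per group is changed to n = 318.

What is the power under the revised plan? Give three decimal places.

With n = 318 per group: δ = d·√(n/2) = 0.27 × √(318/2) = 3.4046. Critical value z_{0.01} = 2.326.
Revised power = Φ(δ − 2.326) + Φ(−δ − 2.326) = Φ(1.078) + Φ(-5.731) = 0.8595 + 0.0000 = 0.8595.

Power ≈ 0.860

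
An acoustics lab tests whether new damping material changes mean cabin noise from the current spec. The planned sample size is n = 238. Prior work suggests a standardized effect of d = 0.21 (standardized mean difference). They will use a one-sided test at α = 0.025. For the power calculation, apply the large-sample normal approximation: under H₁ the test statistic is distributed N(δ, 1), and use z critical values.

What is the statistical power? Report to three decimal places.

Power ≈ 0.900

Noncentrality parameter: λ = d·√n = 0.21 × √238 = 3.2397
One-sided α = 0.025 → critical value z_{0.025} = 1.960.
Power = Φ(λ − 1.960) = Φ(1.280) = 0.8997.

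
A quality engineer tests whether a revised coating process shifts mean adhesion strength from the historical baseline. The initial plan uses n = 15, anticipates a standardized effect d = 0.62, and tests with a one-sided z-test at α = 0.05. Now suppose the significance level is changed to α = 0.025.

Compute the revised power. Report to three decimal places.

δ = d·√n = 0.62 × √15 = 2.4012 (unchanged). New critical value: z_{0.025} = 1.960.
Revised power = P(Z > 1.960 − δ) = Φ(0.441) = 0.6705.

Power ≈ 0.670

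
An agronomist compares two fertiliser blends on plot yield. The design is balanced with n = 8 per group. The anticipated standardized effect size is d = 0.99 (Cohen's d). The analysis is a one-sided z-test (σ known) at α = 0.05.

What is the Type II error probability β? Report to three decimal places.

β ≈ 0.369

Noncentrality parameter: δ = d·√(n/2) = 0.99 × √(8/2) = 1.9800
One-sided α = 0.05 → critical value z_{0.05} = 1.645.
Power = Φ(δ − 1.645) = Φ(0.335) = 0.6312.
Type II error: β = 1 − power = 1 − 0.6312 = 0.3688.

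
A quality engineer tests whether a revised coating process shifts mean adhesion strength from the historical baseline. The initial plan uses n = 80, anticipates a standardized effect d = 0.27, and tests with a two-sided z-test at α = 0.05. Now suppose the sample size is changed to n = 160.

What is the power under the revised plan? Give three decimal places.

With n = 160: δ = d·√n = 0.27 × √160 = 3.4153. Critical value z_{0.025} = 1.960.
Revised power = Φ(δ − 1.960) + Φ(−δ − 1.960) = Φ(1.455) + Φ(-5.375) = 0.9272 + 0.0000 = 0.9272.

Power ≈ 0.927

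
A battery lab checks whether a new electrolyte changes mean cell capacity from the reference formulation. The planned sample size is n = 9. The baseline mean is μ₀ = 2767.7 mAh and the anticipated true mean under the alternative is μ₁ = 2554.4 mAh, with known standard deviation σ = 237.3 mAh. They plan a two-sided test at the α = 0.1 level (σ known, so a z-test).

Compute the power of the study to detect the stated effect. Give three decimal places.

Standardized effect: d = |μ₁ − μ₀| / σ = |2554.4 − 2767.7| / 237.3 = 0.8989
Noncentrality parameter: δ = d·√n = 0.8989 × √9 = 2.6966
Two-sided α = 0.1 → critical value z_{0.05} = 1.645.
Power = Φ(δ − 1.645) + Φ(−δ − 1.645) = Φ(1.052) + Φ(-4.341) = 0.8535 + 0.0000 = 0.8535.

Power ≈ 0.854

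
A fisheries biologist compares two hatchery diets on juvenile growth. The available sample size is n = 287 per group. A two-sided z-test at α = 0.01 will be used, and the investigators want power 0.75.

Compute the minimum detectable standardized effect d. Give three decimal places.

d ≈ 0.271

Need Φ(δ − 2.576) = 0.75, so δ = 2.576 + 0.674 = 3.250.
(The second rejection-region term Φ(−δ − z_{α/2}) is negligible and dropped.)
δ = d·√(n/2) ⇒ d = δ/√(n/2) = 3.250/√(287/2) = 0.2713.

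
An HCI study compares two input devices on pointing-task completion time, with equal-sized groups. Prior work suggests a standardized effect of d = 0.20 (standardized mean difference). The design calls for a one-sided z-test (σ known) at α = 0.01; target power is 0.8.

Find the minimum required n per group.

Set Φ(δ − 2.326) = 0.8; then δ − 2.326 = Φ⁻¹(0.8) = 0.842, giving δ = 3.168.
δ = d·√(n/2) ⇒ n = 2(δ/d)² = 2 × (3.168 / 0.20)² = 501.80.
Rounding up, n = 502 per group.

n = 502 per group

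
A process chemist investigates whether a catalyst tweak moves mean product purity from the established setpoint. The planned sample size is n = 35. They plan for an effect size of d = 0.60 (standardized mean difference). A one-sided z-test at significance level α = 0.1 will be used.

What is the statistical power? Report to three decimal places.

Noncentrality parameter: δ = d·√n = 0.60 × √35 = 3.5496
One-sided α = 0.1 → critical value z_{0.1} = 1.282.
Power = P(Z > 1.282 − δ) = Φ(2.268) = 0.9883.

Power ≈ 0.988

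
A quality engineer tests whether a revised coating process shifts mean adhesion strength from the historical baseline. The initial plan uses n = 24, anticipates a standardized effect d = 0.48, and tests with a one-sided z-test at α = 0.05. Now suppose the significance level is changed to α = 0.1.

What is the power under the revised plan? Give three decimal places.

δ = d·√n = 0.48 × √24 = 2.3515 (unchanged). New critical value: z_{0.1} = 1.282.
Revised power = Φ(δ − 1.282) = Φ(1.070) = 0.8577.

Power ≈ 0.858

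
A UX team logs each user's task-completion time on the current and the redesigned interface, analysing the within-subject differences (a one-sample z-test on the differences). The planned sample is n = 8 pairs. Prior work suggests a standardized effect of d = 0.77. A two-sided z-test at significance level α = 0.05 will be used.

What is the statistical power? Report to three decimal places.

Noncentrality parameter: δ = d·√n = 0.77 × √8 = 2.1779
Two-sided α = 0.05 → critical value z_{0.025} = 1.960.
Power = Φ(δ − 1.960) + Φ(−δ − 1.960) = Φ(0.218) + Φ(-4.138) = 0.5863 + 0.0000 = 0.5863.

Power ≈ 0.586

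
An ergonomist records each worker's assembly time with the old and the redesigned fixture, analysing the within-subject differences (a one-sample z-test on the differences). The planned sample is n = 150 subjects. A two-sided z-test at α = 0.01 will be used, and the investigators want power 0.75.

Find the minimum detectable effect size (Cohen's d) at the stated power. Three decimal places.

Required noncentrality: δ = z_{0.005} + z_{0.25} = 2.576 + 0.674 = 3.250.
(The second rejection-region term Φ(−δ − z_{α/2}) is negligible and dropped.)
δ = d·√n ⇒ d = δ/√n = 3.250/√150 = 0.2654.

d ≈ 0.265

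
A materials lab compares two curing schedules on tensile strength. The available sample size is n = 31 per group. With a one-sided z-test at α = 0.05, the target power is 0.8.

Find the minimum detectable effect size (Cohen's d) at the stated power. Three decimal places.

d ≈ 0.632

Required noncentrality: δ = z_{0.05} + z_{0.20} = 1.645 + 0.842 = 2.486.
δ = d·√(n/2) ⇒ d = δ/√(n/2) = 2.486/√(31/2) = 0.6316.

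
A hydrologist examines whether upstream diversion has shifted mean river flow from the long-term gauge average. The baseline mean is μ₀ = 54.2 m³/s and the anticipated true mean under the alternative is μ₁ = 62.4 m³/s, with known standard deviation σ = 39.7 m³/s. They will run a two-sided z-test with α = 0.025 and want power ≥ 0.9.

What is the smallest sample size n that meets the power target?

Standardized effect: d = |μ₁ − μ₀| / σ = |62.4 − 54.2| / 39.7 = 0.2065
Set Φ(δ − 2.241) = 0.9; then δ − 2.241 = Φ⁻¹(0.9) = 1.282, giving δ = 3.523.
(The Φ(−δ − z_{α/2}) term is vanishingly small for δ > 0 and is dropped in the standard sample-size formula.)
δ = d·√n ⇒ n = (δ/d)² = (3.523 / 0.2065)² = 290.92.
Rounding up, n = 291.

n = 291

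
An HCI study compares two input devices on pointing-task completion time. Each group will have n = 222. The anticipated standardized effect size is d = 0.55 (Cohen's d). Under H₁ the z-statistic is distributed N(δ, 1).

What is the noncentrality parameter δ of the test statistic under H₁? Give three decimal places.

δ = d·√(n/2) = 0.55 × √(222/2) = 5.7946

δ ≈ 5.795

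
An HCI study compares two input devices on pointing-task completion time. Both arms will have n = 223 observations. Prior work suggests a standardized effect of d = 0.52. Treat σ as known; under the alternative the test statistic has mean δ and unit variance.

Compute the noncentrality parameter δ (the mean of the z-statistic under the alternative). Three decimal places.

δ = d·√(n/2) = 0.52 × √(223/2) = 5.4909

δ ≈ 5.491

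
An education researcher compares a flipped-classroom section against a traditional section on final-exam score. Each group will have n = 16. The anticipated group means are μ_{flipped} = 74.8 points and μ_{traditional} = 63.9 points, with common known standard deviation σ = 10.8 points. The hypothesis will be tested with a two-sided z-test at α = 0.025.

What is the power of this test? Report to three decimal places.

Power ≈ 0.730

Standardized effect: d = |μ_{flipped} − μ_{traditional}| / σ = |74.8 − 63.9| / 10.8 = 1.0093
Noncentrality parameter: δ = d·√(n/2) = 1.0093 × √(16/2) = 2.8546
Two-sided α = 0.025 → critical value z_{0.0125} = 2.241.
Power = Φ(δ − 2.241) + Φ(−δ − 2.241) = Φ(0.613) + Φ(-5.096) = 0.7301 + 0.0000 = 0.7301.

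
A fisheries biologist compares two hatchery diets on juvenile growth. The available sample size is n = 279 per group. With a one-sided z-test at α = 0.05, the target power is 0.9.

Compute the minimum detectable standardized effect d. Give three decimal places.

Need Φ(δ − 1.645) = 0.9, so δ = 1.645 + 1.282 = 2.926.
δ = d·√(n/2) ⇒ d = δ/√(n/2) = 2.926/√(279/2) = 0.2478.

d ≈ 0.248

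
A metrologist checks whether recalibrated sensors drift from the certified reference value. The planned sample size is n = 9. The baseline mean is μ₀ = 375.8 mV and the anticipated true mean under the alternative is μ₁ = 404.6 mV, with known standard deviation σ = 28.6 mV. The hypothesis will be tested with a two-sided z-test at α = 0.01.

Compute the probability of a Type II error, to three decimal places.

β ≈ 0.328

Standardized effect: d = |μ₁ − μ₀| / σ = |404.6 − 375.8| / 28.6 = 1.0070
Noncentrality parameter: δ = d·√n = 1.0070 × √9 = 3.0210
Critical value for a two-sided test at α = 0.01: z_{α/2} = 2.576.
Power = Φ(δ − 2.576) + Φ(−δ − 2.576) = Φ(0.445) + Φ(-5.597) = 0.6719 + 0.0000 = 0.6719.
Type II error: β = 1 − power = 1 − 0.6719 = 0.3281.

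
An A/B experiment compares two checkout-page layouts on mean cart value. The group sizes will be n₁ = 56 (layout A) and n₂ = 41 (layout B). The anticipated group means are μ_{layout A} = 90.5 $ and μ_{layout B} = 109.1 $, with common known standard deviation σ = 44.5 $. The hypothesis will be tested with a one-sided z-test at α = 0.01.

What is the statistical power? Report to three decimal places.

Power ≈ 0.385

Standardized effect: d = |μ_{layout A} − μ_{layout B}| / σ = |90.5 − 109.1| / 44.5 = 0.4180
Noncentrality parameter: δ = d / √(1/n₁ + 1/n₂) = 0.4180 / √(1/56 + 1/41) = 2.0335
Critical value for a one-sided test at α = 0.01: z_α = 2.326.
Power = Φ(δ − 2.326) = Φ(-0.293) = 0.3848.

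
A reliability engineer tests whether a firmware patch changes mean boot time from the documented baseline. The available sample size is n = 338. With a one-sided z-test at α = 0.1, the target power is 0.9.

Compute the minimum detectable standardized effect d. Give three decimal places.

d ≈ 0.139

Required noncentrality: δ = z_{0.1} + z_{0.10} = 1.282 + 1.282 = 2.563.
δ = d·√n ⇒ d = δ/√n = 2.563/√338 = 0.1394.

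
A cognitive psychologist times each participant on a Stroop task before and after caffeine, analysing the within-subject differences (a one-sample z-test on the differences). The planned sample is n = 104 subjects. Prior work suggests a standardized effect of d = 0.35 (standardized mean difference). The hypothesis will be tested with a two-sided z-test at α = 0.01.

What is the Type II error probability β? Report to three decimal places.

Noncentrality parameter: δ = d·√n = 0.35 × √104 = 3.5693
Critical value for a two-sided test at α = 0.01: z_{α/2} = 2.576.
Power = Φ(δ − 2.576) + Φ(−δ − 2.576) = Φ(0.993) + Φ(-6.145) = 0.8398 + 0.0000 = 0.8398.
Type II error: β = 1 − power = 1 − 0.8398 = 0.1602.

β ≈ 0.160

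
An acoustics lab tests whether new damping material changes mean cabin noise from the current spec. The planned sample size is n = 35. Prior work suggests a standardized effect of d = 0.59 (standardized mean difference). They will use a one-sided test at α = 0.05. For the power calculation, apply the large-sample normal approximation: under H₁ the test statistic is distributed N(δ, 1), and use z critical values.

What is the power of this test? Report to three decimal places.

Power ≈ 0.968

Noncentrality parameter: δ = d·√n = 0.59 × √35 = 3.4905
Critical value for a one-sided test at α = 0.05: z_α = 1.645.
Power = P(Z > 1.645 − δ) = Φ(1.846) = 0.9675.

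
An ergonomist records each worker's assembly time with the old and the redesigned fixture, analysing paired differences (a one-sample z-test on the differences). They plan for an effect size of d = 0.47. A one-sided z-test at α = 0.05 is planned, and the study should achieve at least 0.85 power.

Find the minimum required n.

n = 33

Set Φ(δ − 1.645) = 0.85; then δ − 1.645 = Φ⁻¹(0.85) = 1.036, giving δ = 2.681.
δ = d·√n ⇒ n = (δ/d)² = (2.681 / 0.47)² = 32.55.
Round up to the next whole unit.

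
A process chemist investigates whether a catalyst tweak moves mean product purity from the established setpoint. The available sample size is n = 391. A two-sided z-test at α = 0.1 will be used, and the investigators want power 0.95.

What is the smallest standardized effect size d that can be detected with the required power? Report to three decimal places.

Need Φ(δ − 1.645) = 0.95, so δ = 1.645 + 1.645 = 3.290.
(Lower-tail contribution to power is negligible for δ > 0.)
δ = d·√n ⇒ d = δ/√n = 3.290/√391 = 0.1664.

d ≈ 0.166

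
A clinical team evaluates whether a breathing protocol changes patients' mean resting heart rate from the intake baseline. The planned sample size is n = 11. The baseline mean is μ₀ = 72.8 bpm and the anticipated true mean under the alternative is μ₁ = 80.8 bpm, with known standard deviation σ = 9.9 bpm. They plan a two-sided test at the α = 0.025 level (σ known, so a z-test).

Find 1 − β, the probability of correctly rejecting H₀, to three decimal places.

Power ≈ 0.670

Standardized effect: d = |μ₁ − μ₀| / σ = |80.8 − 72.8| / 9.9 = 0.8081
Noncentrality parameter: δ = d·√n = 0.8081 × √11 = 2.6801
Two-sided α = 0.025 → critical value z_{0.0125} = 2.241.
Power = Φ(δ − 2.241) + Φ(−δ − 2.241) = Φ(0.439) + Φ(-4.922) = 0.6696 + 0.0000 = 0.6696.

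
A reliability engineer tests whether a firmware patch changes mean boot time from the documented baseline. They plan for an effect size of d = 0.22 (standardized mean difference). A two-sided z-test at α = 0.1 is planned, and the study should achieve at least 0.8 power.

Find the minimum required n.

Set Φ(δ − 1.645) = 0.8; then δ − 1.645 = Φ⁻¹(0.8) = 0.842, giving δ = 2.486.
(For δ > 0 the lower-tail rejection region contributes negligibly to power, so the one-term inversion is standard.)
δ = d·√n ⇒ n = (δ/d)² = (2.486 / 0.22)² = 127.74.
Rounding up, n = 128.

n = 128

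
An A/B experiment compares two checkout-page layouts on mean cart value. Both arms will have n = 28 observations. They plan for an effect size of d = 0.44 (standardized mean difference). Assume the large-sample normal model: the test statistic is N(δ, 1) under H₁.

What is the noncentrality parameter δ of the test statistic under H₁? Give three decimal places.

δ ≈ 1.646

δ = d·√(n/2) = 0.44 × √(28/2) = 1.6463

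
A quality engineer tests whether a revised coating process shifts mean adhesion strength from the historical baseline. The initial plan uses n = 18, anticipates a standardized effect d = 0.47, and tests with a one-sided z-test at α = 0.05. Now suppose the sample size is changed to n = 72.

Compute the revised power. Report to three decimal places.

Power ≈ 0.990

With n = 72: δ = d·√n = 0.47 × √72 = 3.9881. Critical value z_{0.05} = 1.645.
Revised power = Φ(δ − 1.645) = Φ(2.343) = 0.9904.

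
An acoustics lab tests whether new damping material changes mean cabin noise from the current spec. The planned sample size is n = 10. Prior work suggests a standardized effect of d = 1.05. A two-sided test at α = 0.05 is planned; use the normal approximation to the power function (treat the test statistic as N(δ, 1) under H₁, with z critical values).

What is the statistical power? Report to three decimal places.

Noncentrality parameter: δ = d·√n = 1.05 × √10 = 3.3204
Two-sided α = 0.05 → critical value z_{0.025} = 1.960.
Power = Φ(δ − 1.960) + Φ(−δ − 1.960) = Φ(1.360) + Φ(-5.280) = 0.9132 + 0.0000 = 0.9132.

Power ≈ 0.913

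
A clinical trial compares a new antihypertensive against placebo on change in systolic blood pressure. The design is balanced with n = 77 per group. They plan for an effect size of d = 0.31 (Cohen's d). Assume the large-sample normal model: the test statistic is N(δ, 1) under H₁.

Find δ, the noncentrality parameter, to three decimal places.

δ = d·√(n/2) = 0.31 × √(77/2) = 1.9235

δ ≈ 1.923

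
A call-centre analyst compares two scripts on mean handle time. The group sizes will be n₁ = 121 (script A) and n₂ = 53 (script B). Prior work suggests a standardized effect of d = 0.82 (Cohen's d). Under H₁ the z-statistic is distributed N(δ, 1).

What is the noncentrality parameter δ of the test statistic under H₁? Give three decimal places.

δ ≈ 4.978

δ = d / √(1/n₁ + 1/n₂) = 0.82 / √(1/121 + 1/53) = 4.9782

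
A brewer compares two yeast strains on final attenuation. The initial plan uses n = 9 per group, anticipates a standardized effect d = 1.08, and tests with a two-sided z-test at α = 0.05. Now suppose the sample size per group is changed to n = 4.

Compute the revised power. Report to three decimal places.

Power ≈ 0.333

With n = 4 per group: δ = d·√(n/2) = 1.08 × √(4/2) = 1.5274. Critical value z_{0.025} = 1.960.
Revised power = Φ(δ − 1.960) + Φ(−δ − 1.960) = Φ(-0.433) + Φ(-3.487) = 0.3326 + 0.0002 = 0.3329.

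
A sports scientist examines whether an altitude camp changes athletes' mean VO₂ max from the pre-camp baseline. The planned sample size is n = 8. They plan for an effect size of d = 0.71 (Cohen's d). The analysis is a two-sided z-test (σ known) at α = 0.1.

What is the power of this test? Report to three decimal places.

Noncentrality parameter: λ = d·√n = 0.71 × √8 = 2.0082
Two-sided α = 0.1 → critical value z_{0.05} = 1.645.
Power = Φ(λ − 1.645) + Φ(−λ − 1.645) = Φ(0.363) + Φ(-3.653) = 0.6418 + 0.0001 = 0.6420.

Power ≈ 0.642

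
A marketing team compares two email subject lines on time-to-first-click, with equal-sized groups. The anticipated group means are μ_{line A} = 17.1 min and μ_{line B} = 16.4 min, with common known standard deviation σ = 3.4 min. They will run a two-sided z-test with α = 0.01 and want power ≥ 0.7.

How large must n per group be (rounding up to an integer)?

n = 454 per group

Standardized effect: d = |μ_{line A} − μ_{line B}| / σ = |17.1 − 16.4| / 3.4 = 0.2059
For power 0.7 need Φ(δ − z_{0.005}) = 0.7, so δ = z_{0.005} + z_{0.30} = 2.576 + 0.524 = 3.100.
(Ignoring the negligible lower-tail rejection probability gives the usual closed-form inversion.)
δ = d·√(n/2) ⇒ n = 2(δ/d)² = 2 × (3.100 / 0.2059)² = 453.50.
Round up to the next whole unit.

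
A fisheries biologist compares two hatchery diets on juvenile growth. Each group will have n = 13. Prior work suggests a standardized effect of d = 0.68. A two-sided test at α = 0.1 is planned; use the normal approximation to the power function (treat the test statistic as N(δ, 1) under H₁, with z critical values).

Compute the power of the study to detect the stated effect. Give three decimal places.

Power ≈ 0.536

Noncentrality parameter: δ = d·√(n/2) = 0.68 × √(13/2) = 1.7337
Critical value for a two-sided test at α = 0.1: z_{α/2} = 1.645.
Power = Φ(δ − 1.645) + Φ(−δ − 1.645) = Φ(0.089) + Φ(-3.379) = 0.5354 + 0.0004 = 0.5357.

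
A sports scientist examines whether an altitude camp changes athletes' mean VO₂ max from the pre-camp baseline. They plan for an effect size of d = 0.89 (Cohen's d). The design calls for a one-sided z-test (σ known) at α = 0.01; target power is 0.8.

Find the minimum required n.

For power 0.8 need Φ(δ − z_{0.01}) = 0.8, so δ = z_{0.01} + z_{0.20} = 2.326 + 0.842 = 3.168.
δ = d·√n ⇒ n = (δ/d)² = (3.168 / 0.89)² = 12.67.
Round up to the next whole unit.

n = 13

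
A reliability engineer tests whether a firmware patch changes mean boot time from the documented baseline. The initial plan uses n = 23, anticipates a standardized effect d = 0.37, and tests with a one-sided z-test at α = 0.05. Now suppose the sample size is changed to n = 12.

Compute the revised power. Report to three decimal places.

Power ≈ 0.358

With n = 12: δ = d·√n = 0.37 × √12 = 1.2817. Critical value z_{0.05} = 1.645.
Revised power = Φ(δ − 1.645) = Φ(-0.363) = 0.3583.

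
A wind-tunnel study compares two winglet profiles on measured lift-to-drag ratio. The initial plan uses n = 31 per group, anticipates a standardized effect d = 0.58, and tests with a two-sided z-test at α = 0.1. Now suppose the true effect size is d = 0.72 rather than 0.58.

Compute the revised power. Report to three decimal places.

With d = 0.72: δ = d·√(n/2) = 0.72 × √(31/2) = 2.8346. Critical value z_{0.05} = 1.645.
Revised power = Φ(δ − 1.645) + Φ(−δ − 1.645) = Φ(1.190) + Φ(-4.479) = 0.8829 + 0.0000 = 0.8829.

Power ≈ 0.883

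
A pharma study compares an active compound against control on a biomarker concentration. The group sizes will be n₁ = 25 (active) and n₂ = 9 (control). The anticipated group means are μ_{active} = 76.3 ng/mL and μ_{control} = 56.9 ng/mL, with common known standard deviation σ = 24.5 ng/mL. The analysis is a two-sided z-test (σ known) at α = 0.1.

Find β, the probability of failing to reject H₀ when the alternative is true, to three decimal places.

Standardized effect: d = |μ_{active} − μ_{control}| / σ = |76.3 − 56.9| / 24.5 = 0.7918
Noncentrality parameter: δ = d / √(1/n₁ + 1/n₂) = 0.7918 / √(1/25 + 1/9) = 2.0370
Critical value for a two-sided test at α = 0.1: z_{α/2} = 1.645.
Power = Φ(δ − 1.645) + Φ(−δ − 1.645) = Φ(0.392) + Φ(-3.682) = 0.6525 + 0.0001 = 0.6526.
Type II error: β = 1 − power = 1 − 0.6526 = 0.3474.

β ≈ 0.347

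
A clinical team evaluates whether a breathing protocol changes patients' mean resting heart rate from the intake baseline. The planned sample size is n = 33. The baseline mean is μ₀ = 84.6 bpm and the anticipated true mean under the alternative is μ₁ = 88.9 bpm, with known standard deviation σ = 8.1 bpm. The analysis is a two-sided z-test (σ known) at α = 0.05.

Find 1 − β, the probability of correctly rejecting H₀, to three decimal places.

Power ≈ 0.862

Standardized effect: d = |μ₁ − μ₀| / σ = |88.9 − 84.6| / 8.1 = 0.5309
Noncentrality parameter: λ = d·√n = 0.5309 × √33 = 3.0496
Critical value for a two-sided test at α = 0.05: z_{α/2} = 1.960.
Power = Φ(λ − 1.960) + Φ(−λ − 1.960) = Φ(1.090) + Φ(-5.010) = 0.8621 + 0.0000 = 0.8621.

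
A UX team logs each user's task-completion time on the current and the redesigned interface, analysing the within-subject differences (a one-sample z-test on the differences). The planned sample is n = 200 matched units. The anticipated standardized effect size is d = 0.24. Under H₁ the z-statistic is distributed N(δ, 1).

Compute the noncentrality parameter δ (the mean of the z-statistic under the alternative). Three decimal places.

δ ≈ 3.394

δ = d·√n = 0.24 × √200 = 3.3941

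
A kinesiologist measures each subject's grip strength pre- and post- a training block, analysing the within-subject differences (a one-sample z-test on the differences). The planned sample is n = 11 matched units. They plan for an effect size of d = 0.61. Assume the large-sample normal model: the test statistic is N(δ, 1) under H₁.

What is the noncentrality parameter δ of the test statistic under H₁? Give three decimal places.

The noncentrality parameter scales effect size by the design's sample-size factor: δ = d·√n = 0.61 × √11 = 2.0231

δ ≈ 2.023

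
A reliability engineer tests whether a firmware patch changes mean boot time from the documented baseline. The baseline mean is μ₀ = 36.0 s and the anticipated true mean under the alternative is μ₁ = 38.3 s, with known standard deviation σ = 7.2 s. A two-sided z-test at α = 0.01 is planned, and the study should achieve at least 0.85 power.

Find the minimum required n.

n = 128

Standardized effect: d = |μ₁ − μ₀| / σ = |38.3 − 36.0| / 7.2 = 0.3194
For power 0.85 need Φ(δ − z_{0.005}) = 0.85, so δ = z_{0.005} + z_{0.15} = 2.576 + 1.036 = 3.612.
(For δ > 0 the lower-tail rejection region contributes negligibly to power, so the one-term inversion is standard.)
δ = d·√n ⇒ n = (δ/d)² = (3.612 / 0.3194)² = 127.87.
Rounding up, n = 128.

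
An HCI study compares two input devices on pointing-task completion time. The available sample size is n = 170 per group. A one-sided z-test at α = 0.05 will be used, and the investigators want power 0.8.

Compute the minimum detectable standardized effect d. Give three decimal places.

d ≈ 0.270

Required noncentrality: δ = z_{0.05} + z_{0.20} = 1.645 + 0.842 = 2.486.
δ = d·√(n/2) ⇒ d = δ/√(n/2) = 2.486/√(170/2) = 0.2697.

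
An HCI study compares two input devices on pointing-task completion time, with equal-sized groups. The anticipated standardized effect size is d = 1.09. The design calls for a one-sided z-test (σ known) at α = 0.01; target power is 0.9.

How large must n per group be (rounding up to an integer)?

For power 0.9 need Φ(δ − z_{0.01}) = 0.9, so δ = z_{0.01} + z_{0.10} = 2.326 + 1.282 = 3.608.
δ = d·√(n/2) ⇒ n = 2(δ/d)² = 2 × (3.608 / 1.09)² = 21.91.
Round up to the next whole unit.

n = 22 per group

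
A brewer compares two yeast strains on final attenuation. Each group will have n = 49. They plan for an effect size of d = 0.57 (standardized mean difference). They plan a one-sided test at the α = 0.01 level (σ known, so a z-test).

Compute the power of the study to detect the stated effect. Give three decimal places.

Power ≈ 0.690

Noncentrality parameter: δ = d·√(n/2) = 0.57 × √(49/2) = 2.8214
One-sided α = 0.01 → critical value z_{0.01} = 2.326.
Power = Φ(δ − 2.326) = Φ(0.495) = 0.6897.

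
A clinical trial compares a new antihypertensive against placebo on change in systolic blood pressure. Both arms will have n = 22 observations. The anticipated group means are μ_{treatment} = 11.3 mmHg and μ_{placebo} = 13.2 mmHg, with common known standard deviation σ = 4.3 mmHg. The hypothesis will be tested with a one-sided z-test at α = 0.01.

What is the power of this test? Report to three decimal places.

Power ≈ 0.195

Standardized effect: d = |μ_{treatment} − μ_{placebo}| / σ = |11.3 − 13.2| / 4.3 = 0.4419
Noncentrality parameter: δ = d·√(n/2) = 0.4419 × √(22/2) = 1.4655
One-sided α = 0.01 → critical value z_{0.01} = 2.326.
Power = Φ(δ − 2.326) = Φ(-0.861) = 0.1947.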